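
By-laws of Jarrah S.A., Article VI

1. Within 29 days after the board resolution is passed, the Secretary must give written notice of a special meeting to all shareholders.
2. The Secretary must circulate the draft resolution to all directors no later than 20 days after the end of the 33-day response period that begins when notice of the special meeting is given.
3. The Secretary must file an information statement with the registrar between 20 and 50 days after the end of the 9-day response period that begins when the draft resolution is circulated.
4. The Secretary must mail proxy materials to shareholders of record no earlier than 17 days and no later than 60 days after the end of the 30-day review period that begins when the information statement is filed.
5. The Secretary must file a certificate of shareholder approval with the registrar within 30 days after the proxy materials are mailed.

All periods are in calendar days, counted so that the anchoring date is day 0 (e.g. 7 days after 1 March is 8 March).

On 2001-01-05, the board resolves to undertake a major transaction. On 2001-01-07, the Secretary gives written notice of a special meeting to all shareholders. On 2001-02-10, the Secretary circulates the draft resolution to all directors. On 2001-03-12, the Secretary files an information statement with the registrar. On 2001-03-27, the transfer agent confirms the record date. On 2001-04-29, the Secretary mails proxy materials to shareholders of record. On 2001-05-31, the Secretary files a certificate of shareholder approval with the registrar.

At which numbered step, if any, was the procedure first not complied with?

(1) due by 2001-01-05 + 29 days = 2001-02-03; 2001-01-07 is within that limit.
(2) due by 2001-02-09 + 20 days = 2001-03-01; done 2001-02-10 — timely.
(3) the permitted window runs from 2001-02-19 + 20 = 2001-03-11 to 2001-02-19 + 50 = 2001-04-10; done 2001-03-12, which is between those dates.
(4) the permitted window runs from 2001-04-11 + 17 = 2001-04-28 to 2001-04-11 + 60 = 2001-06-10; done 2001-04-29, which is between those dates.
(5) due by 2001-04-29 + 30 days = 2001-05-29; not done until 2001-05-31, 2 days after the deadline.
The analysis stops there.

Step 5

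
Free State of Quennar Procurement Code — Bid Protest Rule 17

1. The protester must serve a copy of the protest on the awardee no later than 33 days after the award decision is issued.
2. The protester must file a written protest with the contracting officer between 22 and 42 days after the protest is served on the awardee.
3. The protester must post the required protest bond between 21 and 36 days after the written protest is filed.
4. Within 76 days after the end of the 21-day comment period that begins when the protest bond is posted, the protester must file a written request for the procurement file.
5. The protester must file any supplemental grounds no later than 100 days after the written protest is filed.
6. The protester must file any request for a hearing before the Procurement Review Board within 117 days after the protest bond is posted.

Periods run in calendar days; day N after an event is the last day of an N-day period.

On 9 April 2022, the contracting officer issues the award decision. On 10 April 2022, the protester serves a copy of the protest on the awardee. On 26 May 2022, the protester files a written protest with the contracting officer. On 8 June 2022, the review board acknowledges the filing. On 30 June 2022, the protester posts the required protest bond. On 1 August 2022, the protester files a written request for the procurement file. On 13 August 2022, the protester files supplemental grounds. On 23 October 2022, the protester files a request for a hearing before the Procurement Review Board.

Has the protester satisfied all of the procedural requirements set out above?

No

Step 1 — counting 33 days from 9 April 2022 (when the award decision is issued) gives a deadline of 12 May 2022; 10 April 2022 is within that limit.
Step 2 — 22 and 42 days from 10 April 2022 (when the protest is served on the awardee) are 2 May 2022 and 22 May 2022 respectively; done 26 May 2022 — 4 days after the window closed.
The analysis stops there.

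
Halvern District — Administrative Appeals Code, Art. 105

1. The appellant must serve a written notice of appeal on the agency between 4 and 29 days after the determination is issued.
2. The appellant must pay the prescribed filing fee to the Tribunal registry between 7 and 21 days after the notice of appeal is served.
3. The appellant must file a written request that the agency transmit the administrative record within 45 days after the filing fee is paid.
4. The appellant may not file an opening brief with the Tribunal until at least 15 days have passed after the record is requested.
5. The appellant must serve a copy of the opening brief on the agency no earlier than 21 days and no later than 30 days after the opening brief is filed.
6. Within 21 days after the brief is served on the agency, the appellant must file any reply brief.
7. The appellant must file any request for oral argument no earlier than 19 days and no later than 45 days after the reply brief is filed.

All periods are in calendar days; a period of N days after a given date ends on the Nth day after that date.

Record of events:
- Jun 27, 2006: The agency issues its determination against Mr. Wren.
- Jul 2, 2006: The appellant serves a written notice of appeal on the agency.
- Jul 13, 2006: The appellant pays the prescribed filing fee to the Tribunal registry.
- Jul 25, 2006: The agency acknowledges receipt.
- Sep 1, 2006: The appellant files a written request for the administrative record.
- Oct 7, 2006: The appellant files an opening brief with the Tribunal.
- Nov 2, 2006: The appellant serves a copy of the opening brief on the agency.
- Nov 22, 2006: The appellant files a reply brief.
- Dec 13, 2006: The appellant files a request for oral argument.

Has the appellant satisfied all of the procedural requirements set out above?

(1) the permitted window runs from Jun 27, 2006 + 4 = Jul 1, 2006 to Jun 27, 2006 + 29 = Jul 26, 2006; done Jul 2, 2006 — within the window.
(2) the permitted window runs from Jul 2, 2006 + 7 = Jul 9, 2006 to Jul 2, 2006 + 21 = Jul 23, 2006; done Jul 13, 2006, which is between those dates.
(3) due by Jul 13, 2006 + 45 days = Aug 27, 2006; done Sep 1, 2006 — 5 days late.
The procedure was therefore not followed at step 3.

No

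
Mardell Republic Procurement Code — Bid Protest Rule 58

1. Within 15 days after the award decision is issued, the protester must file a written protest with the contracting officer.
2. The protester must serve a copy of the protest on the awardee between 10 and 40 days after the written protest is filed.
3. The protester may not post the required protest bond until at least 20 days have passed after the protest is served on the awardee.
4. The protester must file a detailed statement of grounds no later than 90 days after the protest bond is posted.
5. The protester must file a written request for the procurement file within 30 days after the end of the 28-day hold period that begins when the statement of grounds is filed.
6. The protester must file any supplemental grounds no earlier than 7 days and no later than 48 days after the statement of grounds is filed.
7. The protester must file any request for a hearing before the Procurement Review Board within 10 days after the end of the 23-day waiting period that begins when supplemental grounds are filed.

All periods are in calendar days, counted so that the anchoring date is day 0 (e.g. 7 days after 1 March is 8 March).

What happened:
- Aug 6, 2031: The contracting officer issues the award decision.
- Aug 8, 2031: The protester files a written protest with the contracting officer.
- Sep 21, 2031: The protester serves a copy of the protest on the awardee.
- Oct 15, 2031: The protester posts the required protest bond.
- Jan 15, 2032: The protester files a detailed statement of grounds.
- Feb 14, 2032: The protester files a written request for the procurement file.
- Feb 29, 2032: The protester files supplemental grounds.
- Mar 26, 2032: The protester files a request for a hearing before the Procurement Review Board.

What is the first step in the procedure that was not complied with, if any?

Step 2

Step 1 — counting 15 days from Aug 6, 2031 (when the award decision is issued) gives a deadline of Aug 21, 2031; Aug 8, 2031 is within that limit.
Step 2 — 10 and 40 days from Aug 8, 2031 (when the written protest is filed) are Aug 18, 2031 and Sep 17, 2031 respectively; done Sep 21, 2031 — 4 days after the window closed.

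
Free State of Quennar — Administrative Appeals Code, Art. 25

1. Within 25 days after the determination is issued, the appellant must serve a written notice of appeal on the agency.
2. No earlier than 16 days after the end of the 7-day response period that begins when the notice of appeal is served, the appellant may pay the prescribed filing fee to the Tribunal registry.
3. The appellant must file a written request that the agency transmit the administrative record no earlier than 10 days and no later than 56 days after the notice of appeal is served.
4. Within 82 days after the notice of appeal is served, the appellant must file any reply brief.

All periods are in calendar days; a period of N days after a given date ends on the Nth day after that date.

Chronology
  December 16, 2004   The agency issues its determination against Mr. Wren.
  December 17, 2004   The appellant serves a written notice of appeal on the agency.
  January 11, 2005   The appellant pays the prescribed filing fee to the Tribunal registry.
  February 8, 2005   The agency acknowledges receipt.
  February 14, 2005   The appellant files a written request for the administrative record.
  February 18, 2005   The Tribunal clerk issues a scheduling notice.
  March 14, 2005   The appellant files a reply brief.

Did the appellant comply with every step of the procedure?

Step 1: 25 days after December 16, 2004 (when the determination is issued) is January 10, 2005; completed December 17, 2004, before the deadline.
Step 2: the earliest permitted date is 16 days after December 24, 2004 (end of the 7-day response period, which began when the notice of appeal is served on December 17, 2004), i.e. January 9, 2005; done January 11, 2005, after the minimum wait.
Step 3: the window is 10–56 days after December 17, 2004 (when the notice of appeal is served), so December 27, 2004 through February 11, 2005; done February 14, 2005 — 3 days after the window closed.

No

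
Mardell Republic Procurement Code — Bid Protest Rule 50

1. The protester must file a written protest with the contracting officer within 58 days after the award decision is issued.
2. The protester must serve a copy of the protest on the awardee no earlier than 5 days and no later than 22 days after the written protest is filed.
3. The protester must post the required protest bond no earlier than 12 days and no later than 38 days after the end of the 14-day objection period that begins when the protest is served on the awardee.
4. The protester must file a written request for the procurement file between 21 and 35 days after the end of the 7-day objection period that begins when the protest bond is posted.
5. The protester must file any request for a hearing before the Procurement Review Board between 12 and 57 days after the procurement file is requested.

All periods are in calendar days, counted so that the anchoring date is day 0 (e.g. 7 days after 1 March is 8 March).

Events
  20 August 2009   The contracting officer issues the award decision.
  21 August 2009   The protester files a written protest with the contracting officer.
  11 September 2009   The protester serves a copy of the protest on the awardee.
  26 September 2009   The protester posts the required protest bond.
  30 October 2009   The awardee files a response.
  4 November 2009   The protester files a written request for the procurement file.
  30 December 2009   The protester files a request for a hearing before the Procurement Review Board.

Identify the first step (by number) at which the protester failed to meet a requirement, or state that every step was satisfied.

Step 3

Step 1: 58 days after 20 August 2009 (when the award decision is issued) is 17 October 2009; completed 21 August 2009, before the deadline.
Step 2: the window is 5–22 days after 21 August 2009 (when the written protest is filed), so 26 August 2009 through 12 September 2009; done 11 September 2009, which is between those dates.
Step 3: the window is 12–38 days after 25 September 2009 (end of the 14-day objection period, which began when the protest is served on the awardee on 11 September 2009), so 7 October 2009 through 2 November 2009; done 26 September 2009 — 11 days before the window opened.
Later steps need not be reached.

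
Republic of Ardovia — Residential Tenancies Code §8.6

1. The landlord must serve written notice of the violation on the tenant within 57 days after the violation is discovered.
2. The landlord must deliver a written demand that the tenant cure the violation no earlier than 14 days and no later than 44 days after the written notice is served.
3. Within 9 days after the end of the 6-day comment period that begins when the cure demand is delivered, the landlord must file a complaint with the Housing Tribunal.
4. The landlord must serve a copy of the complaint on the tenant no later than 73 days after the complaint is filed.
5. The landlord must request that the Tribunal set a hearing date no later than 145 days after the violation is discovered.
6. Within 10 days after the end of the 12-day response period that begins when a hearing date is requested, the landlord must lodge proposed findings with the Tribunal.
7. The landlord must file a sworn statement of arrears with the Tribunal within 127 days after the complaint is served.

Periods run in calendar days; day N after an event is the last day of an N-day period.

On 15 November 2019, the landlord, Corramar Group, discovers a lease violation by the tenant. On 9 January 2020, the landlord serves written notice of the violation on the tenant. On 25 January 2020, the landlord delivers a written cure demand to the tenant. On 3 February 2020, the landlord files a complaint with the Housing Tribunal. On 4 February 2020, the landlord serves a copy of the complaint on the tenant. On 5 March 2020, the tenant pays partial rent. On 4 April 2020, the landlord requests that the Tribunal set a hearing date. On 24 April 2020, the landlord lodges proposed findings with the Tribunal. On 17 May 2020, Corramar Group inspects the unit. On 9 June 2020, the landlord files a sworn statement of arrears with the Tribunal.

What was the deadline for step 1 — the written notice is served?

Step 1 runs from 15 November 2019, when the violation is discovered. 57 days after 15 November 2019 is 11 January 2020.

11 January 2020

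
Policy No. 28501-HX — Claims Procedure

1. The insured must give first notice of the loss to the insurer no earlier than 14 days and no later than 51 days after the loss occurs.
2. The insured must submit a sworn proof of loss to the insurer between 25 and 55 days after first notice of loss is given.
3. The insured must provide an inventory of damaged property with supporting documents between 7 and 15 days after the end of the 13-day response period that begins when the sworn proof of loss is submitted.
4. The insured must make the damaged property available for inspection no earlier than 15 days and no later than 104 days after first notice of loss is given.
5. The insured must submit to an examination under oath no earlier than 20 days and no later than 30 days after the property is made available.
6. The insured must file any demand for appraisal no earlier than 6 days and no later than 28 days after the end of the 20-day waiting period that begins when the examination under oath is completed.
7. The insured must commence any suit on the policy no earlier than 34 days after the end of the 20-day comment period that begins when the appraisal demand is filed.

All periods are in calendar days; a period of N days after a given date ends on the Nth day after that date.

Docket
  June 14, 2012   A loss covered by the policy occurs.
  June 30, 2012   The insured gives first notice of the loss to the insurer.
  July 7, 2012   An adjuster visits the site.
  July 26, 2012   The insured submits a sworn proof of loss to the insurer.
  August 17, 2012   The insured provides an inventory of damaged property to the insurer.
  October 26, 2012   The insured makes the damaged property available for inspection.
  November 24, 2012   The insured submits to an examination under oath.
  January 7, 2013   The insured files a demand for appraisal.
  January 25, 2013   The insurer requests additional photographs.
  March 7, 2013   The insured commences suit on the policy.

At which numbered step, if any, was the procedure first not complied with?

Step 4

Step 1: the window is 14–51 days after June 14, 2012 (when the loss occurs), so June 28, 2012 through August 4, 2012; done June 30, 2012, which is between those dates.
Step 2: the window is 25–55 days after June 30, 2012 (when first notice of loss is given), so July 25, 2012 through August 24, 2012; done July 26, 2012, which is between those dates.
Step 3: the window is 7–15 days after August 8, 2012 (end of the 13-day response period, which began when the sworn proof of loss is submitted on July 26, 2012), so August 15, 2012 through August 23, 2012; done August 17, 2012, which is between those dates.
Step 4: the window is 15–104 days after June 30, 2012 (when first notice of loss is given), so July 15, 2012 through October 12, 2012; October 26, 2012 is 14 days past the end of the window.
The procedure was therefore not followed at step 4.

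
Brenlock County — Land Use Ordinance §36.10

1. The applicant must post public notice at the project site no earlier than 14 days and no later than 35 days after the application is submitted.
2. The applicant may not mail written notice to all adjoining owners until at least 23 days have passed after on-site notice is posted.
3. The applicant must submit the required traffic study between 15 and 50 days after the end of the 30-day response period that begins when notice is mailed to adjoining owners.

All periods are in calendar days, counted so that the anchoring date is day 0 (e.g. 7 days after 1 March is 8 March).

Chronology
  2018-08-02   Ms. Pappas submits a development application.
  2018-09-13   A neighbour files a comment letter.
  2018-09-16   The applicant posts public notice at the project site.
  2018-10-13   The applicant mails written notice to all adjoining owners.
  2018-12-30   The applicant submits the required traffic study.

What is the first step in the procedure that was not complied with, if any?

Step 1: the window is 14–35 days after 2018-08-02 (when the application is submitted), so 2018-08-16 through 2018-09-06; done 2018-09-16 — 10 days after the window closed.
The analysis stops there.

Step 1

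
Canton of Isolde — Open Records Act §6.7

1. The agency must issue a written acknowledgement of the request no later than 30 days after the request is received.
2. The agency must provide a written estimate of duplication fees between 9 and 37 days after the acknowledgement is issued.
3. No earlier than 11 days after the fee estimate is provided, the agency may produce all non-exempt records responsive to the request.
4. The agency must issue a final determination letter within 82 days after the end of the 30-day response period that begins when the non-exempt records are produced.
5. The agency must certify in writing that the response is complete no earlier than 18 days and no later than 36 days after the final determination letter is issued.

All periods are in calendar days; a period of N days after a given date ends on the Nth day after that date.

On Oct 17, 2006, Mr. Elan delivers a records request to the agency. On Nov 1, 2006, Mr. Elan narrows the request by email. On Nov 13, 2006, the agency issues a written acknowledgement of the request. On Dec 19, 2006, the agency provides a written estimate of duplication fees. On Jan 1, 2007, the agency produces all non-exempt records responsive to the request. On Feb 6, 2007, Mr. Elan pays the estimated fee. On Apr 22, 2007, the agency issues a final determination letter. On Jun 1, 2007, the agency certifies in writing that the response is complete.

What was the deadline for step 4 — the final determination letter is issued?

The non-exempt records are produced on Jan 1, 2007; the 30-day response period therefore ends Jan 31, 2007, and step 4 runs from that date. 82 days after Jan 31, 2007 is Apr 23, 2007.

Apr 23, 2007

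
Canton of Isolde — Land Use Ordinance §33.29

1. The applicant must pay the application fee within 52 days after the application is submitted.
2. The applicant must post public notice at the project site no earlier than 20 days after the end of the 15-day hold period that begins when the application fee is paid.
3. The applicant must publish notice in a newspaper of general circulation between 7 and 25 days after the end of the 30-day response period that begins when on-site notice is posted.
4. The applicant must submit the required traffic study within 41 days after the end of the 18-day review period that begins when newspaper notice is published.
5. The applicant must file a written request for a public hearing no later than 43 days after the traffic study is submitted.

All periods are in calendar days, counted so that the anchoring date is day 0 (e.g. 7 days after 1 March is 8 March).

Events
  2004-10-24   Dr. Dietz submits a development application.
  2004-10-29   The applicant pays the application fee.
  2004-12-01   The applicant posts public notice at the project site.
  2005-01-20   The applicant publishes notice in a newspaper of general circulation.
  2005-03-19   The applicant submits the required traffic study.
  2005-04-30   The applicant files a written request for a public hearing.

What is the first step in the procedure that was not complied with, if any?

Step 2

(1) due by 2004-10-24 + 52 days = 2004-12-15; done 2004-10-29 — timely.
(2) permitted from 2004-11-13 + 20 days = 2004-12-03 onward; acted on 2004-12-01, 2 days prematurely.
The procedure was therefore not followed at step 2.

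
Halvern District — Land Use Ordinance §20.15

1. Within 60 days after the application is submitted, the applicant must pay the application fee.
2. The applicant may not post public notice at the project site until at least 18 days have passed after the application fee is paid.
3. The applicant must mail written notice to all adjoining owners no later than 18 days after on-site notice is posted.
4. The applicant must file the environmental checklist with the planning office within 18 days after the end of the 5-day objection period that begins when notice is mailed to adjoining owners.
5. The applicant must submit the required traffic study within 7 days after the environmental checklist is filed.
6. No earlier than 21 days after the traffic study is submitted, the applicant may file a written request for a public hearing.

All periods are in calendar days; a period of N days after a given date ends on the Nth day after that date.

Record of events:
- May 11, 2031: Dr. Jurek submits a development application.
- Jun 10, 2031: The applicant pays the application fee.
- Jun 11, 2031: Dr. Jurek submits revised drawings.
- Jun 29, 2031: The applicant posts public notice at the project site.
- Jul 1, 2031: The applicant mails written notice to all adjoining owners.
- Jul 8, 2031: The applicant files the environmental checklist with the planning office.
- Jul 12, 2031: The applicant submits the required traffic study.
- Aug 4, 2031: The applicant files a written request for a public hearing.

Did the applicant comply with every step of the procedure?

Yes

(1) due by May 11, 2031 + 60 days = Jul 10, 2031; done Jun 10, 2031 — timely.
(2) permitted from Jun 10, 2031 + 18 days = Jun 28, 2031 onward; done Jun 29, 2031, after the minimum wait.
(3) due by Jun 29, 2031 + 18 days = Jul 17, 2031; completed Jul 1, 2031, before the deadline.
(4) due by Jul 6, 2031 + 18 days = Jul 24, 2031; Jul 8, 2031 is within that limit.
(5) due by Jul 8, 2031 + 7 days = Jul 15, 2031; Jul 12, 2031 is within that limit.
(6) permitted from Jul 12, 2031 + 21 days = Aug 2, 2031 onward; done Aug 4, 2031, after the minimum wait.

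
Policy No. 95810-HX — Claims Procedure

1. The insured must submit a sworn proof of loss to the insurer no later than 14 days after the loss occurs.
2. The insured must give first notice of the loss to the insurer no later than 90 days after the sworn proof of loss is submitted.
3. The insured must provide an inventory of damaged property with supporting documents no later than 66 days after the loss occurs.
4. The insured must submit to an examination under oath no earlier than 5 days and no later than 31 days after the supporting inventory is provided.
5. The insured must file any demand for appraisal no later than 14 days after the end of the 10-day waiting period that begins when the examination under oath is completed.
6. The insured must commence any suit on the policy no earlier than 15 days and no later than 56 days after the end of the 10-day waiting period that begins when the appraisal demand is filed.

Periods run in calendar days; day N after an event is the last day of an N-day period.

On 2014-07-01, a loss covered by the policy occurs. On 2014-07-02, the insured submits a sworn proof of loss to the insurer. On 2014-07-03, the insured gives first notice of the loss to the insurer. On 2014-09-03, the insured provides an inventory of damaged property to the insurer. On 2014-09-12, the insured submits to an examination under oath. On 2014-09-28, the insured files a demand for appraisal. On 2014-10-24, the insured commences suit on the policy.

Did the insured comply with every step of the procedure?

Step 1: 14 days after 2014-07-01 (when the loss occurs) is 2014-07-15; 2014-07-02 is within that limit.
Step 2: 90 days after 2014-07-02 (when the sworn proof of loss is submitted) is 2014-09-30; 2014-07-03 is within that limit.
Step 3: 66 days after 2014-07-01 (when the loss occurs) is 2014-09-05; completed 2014-09-03, before the deadline.
Step 4: the window is 5–31 days after 2014-09-03 (when the supporting inventory is provided), so 2014-09-08 through 2014-10-04; 2014-09-12 falls inside that range.
Step 5: 14 days after 2014-09-22 (end of the 10-day waiting period, which began when the examination under oath is completed on 2014-09-12) is 2014-10-06; 2014-09-28 is within that limit.
Step 6: the window is 15–56 days after 2014-10-08 (end of the 10-day waiting period, which began when the appraisal demand is filed on 2014-09-28), so 2014-10-23 through 2014-12-03; 2014-10-24 falls inside that range.

Yes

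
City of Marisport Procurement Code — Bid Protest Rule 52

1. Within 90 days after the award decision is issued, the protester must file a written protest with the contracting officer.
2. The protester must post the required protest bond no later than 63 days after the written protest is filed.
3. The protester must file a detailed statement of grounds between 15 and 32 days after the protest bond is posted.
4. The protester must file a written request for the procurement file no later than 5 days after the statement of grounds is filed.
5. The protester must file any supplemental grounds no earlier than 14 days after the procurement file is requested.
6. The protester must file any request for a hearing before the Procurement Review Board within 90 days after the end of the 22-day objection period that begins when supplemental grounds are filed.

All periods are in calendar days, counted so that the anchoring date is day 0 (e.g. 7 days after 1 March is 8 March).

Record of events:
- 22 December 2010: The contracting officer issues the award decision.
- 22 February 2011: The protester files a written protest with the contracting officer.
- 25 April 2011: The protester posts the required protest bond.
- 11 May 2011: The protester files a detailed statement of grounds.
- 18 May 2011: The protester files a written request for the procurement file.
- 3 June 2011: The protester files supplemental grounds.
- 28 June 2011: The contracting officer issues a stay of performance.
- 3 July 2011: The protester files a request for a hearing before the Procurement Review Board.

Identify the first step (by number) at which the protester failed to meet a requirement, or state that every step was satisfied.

Step 1: 90 days after 22 December 2010 (when the award decision is issued) is 22 March 2011; completed 22 February 2011, before the deadline.
Step 2: 63 days after 22 February 2011 (when the written protest is filed) is 26 April 2011; 25 April 2011 is within that limit.
Step 3: the window is 15–32 days after 25 April 2011 (when the protest bond is posted), so 10 May 2011 through 27 May 2011; done 11 May 2011 — within the window.
Step 4: 5 days after 11 May 2011 (when the statement of grounds is filed) is 16 May 2011; done 18 May 2011 — 2 days late.
Later steps need not be reached.

Step 4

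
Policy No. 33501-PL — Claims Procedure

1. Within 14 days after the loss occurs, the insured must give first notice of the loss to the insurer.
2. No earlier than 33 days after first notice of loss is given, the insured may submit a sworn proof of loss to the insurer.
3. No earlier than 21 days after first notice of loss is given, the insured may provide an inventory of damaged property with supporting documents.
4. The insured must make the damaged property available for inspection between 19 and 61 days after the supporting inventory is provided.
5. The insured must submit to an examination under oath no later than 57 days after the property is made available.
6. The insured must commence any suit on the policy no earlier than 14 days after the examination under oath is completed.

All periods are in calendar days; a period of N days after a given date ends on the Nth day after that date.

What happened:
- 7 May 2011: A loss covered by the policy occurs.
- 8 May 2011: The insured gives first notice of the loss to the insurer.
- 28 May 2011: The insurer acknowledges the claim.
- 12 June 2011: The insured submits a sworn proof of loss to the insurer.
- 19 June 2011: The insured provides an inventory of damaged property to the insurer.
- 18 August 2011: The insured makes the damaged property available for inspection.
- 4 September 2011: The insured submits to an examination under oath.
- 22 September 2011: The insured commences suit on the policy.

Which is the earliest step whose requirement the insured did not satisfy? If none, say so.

None — every step was satisfied

Step 1: 14 days after 7 May 2011 (when the loss occurs) is 21 May 2011; done 8 May 2011 — timely.
Step 2: the earliest permitted date is 33 days after 8 May 2011 (when first notice of loss is given), i.e. 10 June 2011; 12 June 2011 is on or after that date.
Step 3: the earliest permitted date is 21 days after 8 May 2011 (when first notice of loss is given), i.e. 29 May 2011; done 19 June 2011, after the minimum wait.
Step 4: the window is 19–61 days after 19 June 2011 (when the supporting inventory is provided), so 8 July 2011 through 19 August 2011; 18 August 2011 falls inside that range.
Step 5: 57 days after 18 August 2011 (when the property is made available) is 14 October 2011; 4 September 2011 is within that limit.
Step 6: the earliest permitted date is 14 days after 4 September 2011 (when the examination under oath is completed), i.e. 18 September 2011; done 22 September 2011, after the minimum wait.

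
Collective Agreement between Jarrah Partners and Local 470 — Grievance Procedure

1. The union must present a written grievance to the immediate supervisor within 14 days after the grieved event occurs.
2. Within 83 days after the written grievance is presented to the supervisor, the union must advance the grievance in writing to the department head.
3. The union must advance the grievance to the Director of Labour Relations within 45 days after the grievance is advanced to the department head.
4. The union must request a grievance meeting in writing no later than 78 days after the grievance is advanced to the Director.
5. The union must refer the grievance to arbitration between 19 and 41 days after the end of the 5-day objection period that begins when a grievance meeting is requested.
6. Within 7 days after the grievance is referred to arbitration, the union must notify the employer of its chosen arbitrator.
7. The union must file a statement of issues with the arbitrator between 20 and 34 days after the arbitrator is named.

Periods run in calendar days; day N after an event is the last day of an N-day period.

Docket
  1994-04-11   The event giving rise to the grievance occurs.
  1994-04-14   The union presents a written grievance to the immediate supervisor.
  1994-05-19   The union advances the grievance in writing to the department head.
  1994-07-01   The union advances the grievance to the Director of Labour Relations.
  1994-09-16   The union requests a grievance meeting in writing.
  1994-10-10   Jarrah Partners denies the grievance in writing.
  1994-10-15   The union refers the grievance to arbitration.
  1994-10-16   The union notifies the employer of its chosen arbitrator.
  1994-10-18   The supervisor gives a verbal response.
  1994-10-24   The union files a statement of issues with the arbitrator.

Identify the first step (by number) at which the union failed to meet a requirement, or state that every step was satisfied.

Step 1 — counting 14 days from 1994-04-11 (when the grieved event occurs) gives a deadline of 1994-04-25; 1994-04-14 is within that limit.
Step 2 — counting 83 days from 1994-04-14 (when the written grievance is presented to the supervisor) gives a deadline of 1994-07-06; 1994-05-19 is within that limit.
Step 3 — counting 45 days from 1994-05-19 (when the grievance is advanced to the department head) gives a deadline of 1994-07-03; completed 1994-07-01, before the deadline.
Step 4 — counting 78 days from 1994-07-01 (when the grievance is advanced to the Director) gives a deadline of 1994-09-17; 1994-09-16 is within that limit.
Step 5 — 19 and 41 days from 1994-09-21 (end of the 5-day objection period, which began when a grievance meeting is requested on 1994-09-16) are 1994-10-10 and 1994-11-01 respectively; done 1994-10-15, which is between those dates.
Step 6 — counting 7 days from 1994-10-15 (when the grievance is referred to arbitration) gives a deadline of 1994-10-22; done 1994-10-16 — timely.
Step 7 — 20 and 34 days from 1994-10-16 (when the arbitrator is named) are 1994-11-05 and 1994-11-19 respectively; 1994-10-24 is 12 days too early.
That is the first point of non-compliance.

Step 7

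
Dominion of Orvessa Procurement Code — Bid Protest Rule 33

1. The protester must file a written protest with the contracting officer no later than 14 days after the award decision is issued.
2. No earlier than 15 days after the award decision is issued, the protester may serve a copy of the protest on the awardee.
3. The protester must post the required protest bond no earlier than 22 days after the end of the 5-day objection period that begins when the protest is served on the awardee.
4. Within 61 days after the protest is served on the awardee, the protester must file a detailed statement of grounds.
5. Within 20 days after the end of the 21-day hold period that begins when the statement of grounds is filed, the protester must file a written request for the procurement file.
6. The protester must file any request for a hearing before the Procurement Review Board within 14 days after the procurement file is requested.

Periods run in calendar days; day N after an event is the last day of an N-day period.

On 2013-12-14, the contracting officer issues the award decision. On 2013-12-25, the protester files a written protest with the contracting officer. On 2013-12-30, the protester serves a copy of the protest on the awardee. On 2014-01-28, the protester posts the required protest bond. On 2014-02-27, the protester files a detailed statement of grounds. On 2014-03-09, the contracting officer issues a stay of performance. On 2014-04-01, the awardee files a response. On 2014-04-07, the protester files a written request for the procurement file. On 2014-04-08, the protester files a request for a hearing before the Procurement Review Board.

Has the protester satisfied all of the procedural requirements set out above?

(1) due by 2013-12-14 + 14 days = 2013-12-28; 2013-12-25 is within that limit.
(2) permitted from 2013-12-14 + 15 days = 2013-12-29 onward; done 2013-12-30 — permitted.
(3) permitted from 2014-01-04 + 22 days = 2014-01-26 onward; 2014-01-28 is on or after that date.
(4) due by 2013-12-30 + 61 days = 2014-03-01; completed 2014-02-27, before the deadline.
(5) due by 2014-03-20 + 20 days = 2014-04-09; done 2014-04-07 — timely.
(6) due by 2014-04-07 + 14 days = 2014-04-21; 2014-04-08 is within that limit.

Yes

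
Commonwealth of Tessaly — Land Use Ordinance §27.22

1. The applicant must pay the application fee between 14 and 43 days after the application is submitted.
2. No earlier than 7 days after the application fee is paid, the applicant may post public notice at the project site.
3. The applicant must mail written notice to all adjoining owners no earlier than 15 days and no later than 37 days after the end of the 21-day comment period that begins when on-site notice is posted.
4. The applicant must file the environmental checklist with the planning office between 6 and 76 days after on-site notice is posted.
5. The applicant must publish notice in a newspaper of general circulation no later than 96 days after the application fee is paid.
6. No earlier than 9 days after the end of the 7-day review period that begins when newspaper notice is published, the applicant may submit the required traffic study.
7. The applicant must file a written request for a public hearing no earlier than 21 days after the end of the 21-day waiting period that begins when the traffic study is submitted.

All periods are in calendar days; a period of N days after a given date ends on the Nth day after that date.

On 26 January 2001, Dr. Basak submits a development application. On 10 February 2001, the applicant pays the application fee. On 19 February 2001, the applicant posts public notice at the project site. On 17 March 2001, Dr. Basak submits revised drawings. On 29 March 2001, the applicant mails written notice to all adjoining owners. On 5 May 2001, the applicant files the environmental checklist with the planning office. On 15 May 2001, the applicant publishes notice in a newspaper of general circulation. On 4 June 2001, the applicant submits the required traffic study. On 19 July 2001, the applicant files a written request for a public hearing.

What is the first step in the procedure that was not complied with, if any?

None — every step was satisfied

Step 1: the window is 14–43 days after 26 January 2001 (when the application is submitted), so 9 February 2001 through 10 March 2001; done 10 February 2001, which is between those dates.
Step 2: the earliest permitted date is 7 days after 10 February 2001 (when the application fee is paid), i.e. 17 February 2001; done 19 February 2001 — permitted.
Step 3: the window is 15–37 days after 12 March 2001 (end of the 21-day comment period, which began when on-site notice is posted on 19 February 2001), so 27 March 2001 through 18 April 2001; done 29 March 2001, which is between those dates.
Step 4: the window is 6–76 days after 19 February 2001 (when on-site notice is posted), so 25 February 2001 through 6 May 2001; 5 May 2001 falls inside that range.
Step 5: 96 days after 10 February 2001 (when the application fee is paid) is 17 May 2001; 15 May 2001 is within that limit.
Step 6: the earliest permitted date is 9 days after 22 May 2001 (end of the 7-day review period, which began when newspaper notice is published on 15 May 2001), i.e. 31 May 2001; done 4 June 2001, after the minimum wait.
Step 7: the earliest permitted date is 21 days after 25 June 2001 (end of the 21-day waiting period, which began when the traffic study is submitted on 4 June 2001), i.e. 16 July 2001; done 19 July 2001 — permitted.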